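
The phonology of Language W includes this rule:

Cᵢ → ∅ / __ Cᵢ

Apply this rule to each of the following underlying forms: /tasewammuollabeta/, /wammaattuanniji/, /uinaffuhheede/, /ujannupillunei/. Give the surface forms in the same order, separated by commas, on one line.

tasewamuolabeta, wamaatuaniji, uinafuheede, ujanupilunei

/tasewammuollabeta/: /mm/ is a geminate; the first /m/ deletes. /ll/ is a geminate; the first /l/ deletes. → [tasewamuolabeta].
/wammaattuanniji/: /mm/ is a geminate; the first /m/ deletes. /tt/ is a geminate; the first /t/ deletes. /nn/ is a geminate; the first /n/ deletes. → [wamaatuaniji].
/uinaffuhheede/: /ff/ is a geminate; the first /f/ deletes. /hh/ is a geminate; the first /h/ deletes. → [uinafuheede].
/ujannupillunei/: /nn/ is a geminate; the first /n/ deletes. /ll/ is a geminate; the first /l/ deletes. → [ujanupilunei].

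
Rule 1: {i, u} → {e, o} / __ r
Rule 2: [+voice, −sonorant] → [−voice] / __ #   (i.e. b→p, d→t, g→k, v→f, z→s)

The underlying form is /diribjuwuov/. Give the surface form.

Rule 1 (pre-rhotic lowering): /i/ is a high vowel immediately before /r/, so it lowers to [e]. /diribjuwuov/ → deribjuwuov.
Rule 2 (final devoicing): /v/ is a voiced obstruent in word-final position, so it devoices to [f]. /deribjuwuov/ → deribjuwuof.

deribjuwuof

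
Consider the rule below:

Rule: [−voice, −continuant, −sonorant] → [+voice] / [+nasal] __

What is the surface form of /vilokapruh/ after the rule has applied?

No segment of /vilokapruh/ meets the structural description of the rule, so the form surfaces unchanged.

vilokapruh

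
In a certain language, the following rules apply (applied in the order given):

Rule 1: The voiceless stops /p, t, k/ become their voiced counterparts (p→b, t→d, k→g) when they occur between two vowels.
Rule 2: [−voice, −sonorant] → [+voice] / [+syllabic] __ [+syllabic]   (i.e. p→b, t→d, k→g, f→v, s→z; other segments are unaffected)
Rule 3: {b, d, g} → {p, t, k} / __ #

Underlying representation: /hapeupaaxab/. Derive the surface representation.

Rule 1 (intervocalic voicing): /p/ is a voiceless stop between vowels /a/ and /e/, so it voices to [b]. /p/ is a voiceless stop between vowels /u/ and /a/, so it voices to [b]. /hapeupaaxab/ → habeubaaxab.
Rule 2 (intervocalic voicing): no segment meets the environment; /habeubaaxab/ is unchanged.
Rule 3 (final devoicing): /b/ is a voiced stop in word-final position, so it devoices to [p]. /habeubaaxab/ → habeubaaxap.

habeubaaxap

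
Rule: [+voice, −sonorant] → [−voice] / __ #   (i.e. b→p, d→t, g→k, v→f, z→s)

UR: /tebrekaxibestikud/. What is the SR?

tebrekaxibestikut

/d/ is a voiced obstruent in word-final position, so it devoices to [t].
Surface form: [tebrekaxibestikut].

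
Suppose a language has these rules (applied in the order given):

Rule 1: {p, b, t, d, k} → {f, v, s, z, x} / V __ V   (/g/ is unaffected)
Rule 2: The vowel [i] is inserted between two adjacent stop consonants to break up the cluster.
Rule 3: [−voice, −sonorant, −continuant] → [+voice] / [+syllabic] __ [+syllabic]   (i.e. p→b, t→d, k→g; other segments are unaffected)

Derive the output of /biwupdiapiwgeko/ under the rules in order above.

biwubidiafiwgexo

Rule 1 (intervocalic spirantization): /p/ is a stop between vowels /a/ and /i/, so it spirantizes to the fricative [f]. /k/ is a stop between vowels /e/ and /o/, so it spirantizes to the fricative [x]. /biwupdiapiwgeko/ → biwupdiafiwgexo.
Rule 2 (stop-cluster i-epenthesis): /p/ and /d/ form a stop–stop cluster, so [i] is inserted between them. /biwupdiafiwgexo/ → biwupidiafiwgexo.
Rule 3 (intervocalic voicing): /p/ is a voiceless stop between vowels /u/ and /i/, so it voices to [b]. /biwupidiafiwgexo/ → biwubidiafiwgexo.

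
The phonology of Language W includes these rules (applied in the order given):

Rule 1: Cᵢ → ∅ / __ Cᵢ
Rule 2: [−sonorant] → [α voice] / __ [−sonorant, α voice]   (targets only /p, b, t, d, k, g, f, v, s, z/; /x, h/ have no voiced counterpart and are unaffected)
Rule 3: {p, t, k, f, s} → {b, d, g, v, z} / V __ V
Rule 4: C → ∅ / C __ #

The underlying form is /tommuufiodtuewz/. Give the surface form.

tomuuviottuew

Rule 1 (degemination): /mm/ is a geminate; the first /m/ deletes. /tommuufiodtuewz/ → tomuufiodtuewz.
Rule 2 (regressive voicing assimilation): /d/ precedes the voiceless obstruent /t/, so it devoices to [t] by assimilation. /tomuufiodtuewz/ → tomuufiottuewz.
Rule 3 (intervocalic voicing): /f/ is a voiceless obstruent between vowels /u/ and /i/, so it voices to [v]. /tomuufiottuewz/ → tomuuviottuewz.
Rule 4 (final cluster simplification): /z/ is the second consonant of a word-final cluster /wz/, so it deletes. /tomuuviottuewz/ → tomuuviottuew.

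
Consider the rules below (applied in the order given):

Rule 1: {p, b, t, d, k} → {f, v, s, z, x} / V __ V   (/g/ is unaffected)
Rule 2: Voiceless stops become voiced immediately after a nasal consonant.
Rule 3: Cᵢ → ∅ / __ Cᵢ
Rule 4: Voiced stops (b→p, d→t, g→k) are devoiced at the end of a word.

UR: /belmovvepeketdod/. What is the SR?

Rule 1 (intervocalic spirantization): /p/ is a stop between vowels /e/ and /e/, so it spirantizes to the fricative [f]. /k/ is a stop between vowels /e/ and /e/, so it spirantizes to the fricative [x]. /belmovvepeketdod/ → belmovvefexetdod.
Rule 2 (post-nasal voicing): no segment meets the environment; /belmovvefexetdod/ is unchanged.
Rule 3 (degemination): /vv/ is a geminate; the first /v/ deletes. /belmovvefexetdod/ → belmovefexetdod.
Rule 4 (final devoicing): /d/ is a voiced stop in word-final position, so it devoices to [t]. /belmovefexetdod/ → belmovefexetdot.

belmovefexetdot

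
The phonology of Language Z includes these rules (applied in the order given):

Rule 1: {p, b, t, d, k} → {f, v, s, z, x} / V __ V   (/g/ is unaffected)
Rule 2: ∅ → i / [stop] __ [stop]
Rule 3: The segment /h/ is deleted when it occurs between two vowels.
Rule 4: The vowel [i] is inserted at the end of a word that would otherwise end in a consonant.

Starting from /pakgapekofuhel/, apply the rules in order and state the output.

Rule 1 (intervocalic spirantization): /p/ is a stop between vowels /a/ and /e/, so it spirantizes to the fricative [f]. /k/ is a stop between vowels /e/ and /o/, so it spirantizes to the fricative [x]. /pakgapekofuhel/ → pakgafexofuhel.
Rule 2 (stop-cluster i-epenthesis): /k/ and /g/ form a stop–stop cluster, so [i] is inserted between them. /pakgafexofuhel/ → pakigafexofuhel.
Rule 3 (intervocalic h-deletion): /h/ occurs between vowels /u/ and /e/, so it deletes. /pakigafexofuhel/ → pakigafexofuel.
Rule 4 (final i-epenthesis): the form ends in the consonant /l/, so [i] is inserted word-finally. /pakigafexofuel/ → pakigafexofueli.

pakigafexofueli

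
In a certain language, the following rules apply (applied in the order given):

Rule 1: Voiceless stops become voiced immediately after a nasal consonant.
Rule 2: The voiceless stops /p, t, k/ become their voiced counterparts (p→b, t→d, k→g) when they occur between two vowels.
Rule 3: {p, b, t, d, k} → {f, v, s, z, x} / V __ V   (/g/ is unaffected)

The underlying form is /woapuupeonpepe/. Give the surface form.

Rule 1 (post-nasal voicing): /p/ is a voiceless stop immediately after the nasal /n/, so it voices to [b]. /woapuupeonpepe/ → woapuupeonbepe.
Rule 2 (intervocalic voicing): /p/ is a voiceless stop between vowels /a/ and /u/, so it voices to [b]. /p/ is a voiceless stop between vowels /u/ and /e/, so it voices to [b]. /p/ is a voiceless stop between vowels /e/ and /e/, so it voices to [b]. /woapuupeonbepe/ → woabuubeonbebe.
Rule 3 (intervocalic spirantization): /b/ is a stop between vowels /a/ and /u/, so it spirantizes to the fricative [v]. /b/ is a stop between vowels /u/ and /e/, so it spirantizes to the fricative [v]. /b/ is a stop between vowels /e/ and /e/, so it spirantizes to the fricative [v]. /woabuubeonbebe/ → woavuuveonbeve.

woavuuveonbeve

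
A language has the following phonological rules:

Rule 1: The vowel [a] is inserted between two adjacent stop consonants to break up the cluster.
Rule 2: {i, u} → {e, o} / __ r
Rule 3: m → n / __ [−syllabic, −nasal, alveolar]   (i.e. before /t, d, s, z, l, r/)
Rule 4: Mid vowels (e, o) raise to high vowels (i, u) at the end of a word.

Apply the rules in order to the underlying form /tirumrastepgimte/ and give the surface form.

Rule 1 (stop-cluster a-epenthesis): /p/ and /g/ form a stop–stop cluster, so [a] is inserted between them. /tirumrastepgimte/ → tirumrastepagimte.
Rule 2 (pre-rhotic lowering): /i/ is a high vowel immediately before /r/, so it lowers to [e]. /tirumrastepagimte/ → terumrastepagimte.
Rule 3 (nasal place assimilation): /m/ precedes the alveolar consonant /r/, so it assimilates in place to [n]. /m/ precedes the alveolar consonant /t/, so it assimilates in place to [n]. /terumrastepagimte/ → terunrastepaginte.
Rule 4 (final vowel raising): /e/ is a mid vowel in word-final position, so it raises to [i]. /terunrastepaginte/ → terunrastepaginti.

terunrastepaginti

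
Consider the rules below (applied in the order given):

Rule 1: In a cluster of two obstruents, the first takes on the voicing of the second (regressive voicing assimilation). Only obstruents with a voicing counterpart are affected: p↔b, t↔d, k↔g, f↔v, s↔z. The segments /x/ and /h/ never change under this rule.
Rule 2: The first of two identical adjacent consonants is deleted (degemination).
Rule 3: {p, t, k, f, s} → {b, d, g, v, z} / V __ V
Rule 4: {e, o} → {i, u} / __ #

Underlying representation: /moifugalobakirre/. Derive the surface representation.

moivugalobagiri

Rule 1 (regressive voicing assimilation): no segment meets the environment; /moifugalobakirre/ is unchanged.
Rule 2 (degemination): /rr/ is a geminate; the first /r/ deletes. /moifugalobakirre/ → moifugalobakire.
Rule 3 (intervocalic voicing): /f/ is a voiceless obstruent between vowels /i/ and /u/, so it voices to [v]. /k/ is a voiceless obstruent between vowels /a/ and /i/, so it voices to [g]. /moifugalobakire/ → moivugalobagire.
Rule 4 (final vowel raising): /e/ is a mid vowel in word-final position, so it raises to [i]. /moivugalobagire/ → moivugalobagiri.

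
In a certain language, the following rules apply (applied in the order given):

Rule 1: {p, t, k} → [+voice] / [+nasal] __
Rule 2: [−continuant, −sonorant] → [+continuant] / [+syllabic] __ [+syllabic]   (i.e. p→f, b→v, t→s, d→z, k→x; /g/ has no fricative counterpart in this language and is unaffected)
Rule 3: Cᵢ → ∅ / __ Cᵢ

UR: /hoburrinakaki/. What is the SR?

hovurinaxaxi

Rule 1 (post-nasal voicing): no segment meets the environment; /hoburrinakaki/ is unchanged.
Rule 2 (intervocalic spirantization): /b/ is a stop between vowels /o/ and /u/, so it spirantizes to the fricative [v]. /k/ is a stop between vowels /a/ and /a/, so it spirantizes to the fricative [x]. /k/ is a stop between vowels /a/ and /i/, so it spirantizes to the fricative [x]. /hoburrinakaki/ → hovurrinaxaxi.
Rule 3 (degemination): /rr/ is a geminate; the first /r/ deletes. /hovurrinaxaxi/ → hovurinaxaxi.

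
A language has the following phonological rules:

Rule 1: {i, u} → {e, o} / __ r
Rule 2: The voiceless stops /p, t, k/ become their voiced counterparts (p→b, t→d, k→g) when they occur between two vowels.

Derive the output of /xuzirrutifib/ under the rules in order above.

Rule 1 (pre-rhotic lowering): /i/ is a high vowel immediately before /r/, so it lowers to [e]. /xuzirrutifib/ → xuzerrutifib.
Rule 2 (intervocalic voicing): /t/ is a voiceless stop between vowels /u/ and /i/, so it voices to [d]. /xuzerrutifib/ → xuzerrudifib.

xuzerrudifib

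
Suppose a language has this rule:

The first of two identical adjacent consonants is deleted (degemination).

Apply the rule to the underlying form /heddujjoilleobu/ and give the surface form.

/dd/ is a geminate; the first /d/ deletes.
/jj/ is a geminate; the first /j/ deletes.
/ll/ is a geminate; the first /l/ deletes.
Surface form: [hedujoileobu].

hedujoileobu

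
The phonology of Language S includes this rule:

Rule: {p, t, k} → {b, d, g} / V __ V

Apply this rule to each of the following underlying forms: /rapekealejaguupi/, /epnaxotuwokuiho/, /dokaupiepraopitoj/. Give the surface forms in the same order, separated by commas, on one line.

/rapekealejaguupi/: /p/ is a voiceless stop between vowels /a/ and /e/, so it voices to [b]. /k/ is a voiceless stop between vowels /e/ and /e/, so it voices to [g]. /p/ is a voiceless stop between vowels /u/ and /i/, so it voices to [b]. → [rabegealejaguubi].
/epnaxotuwokuiho/: /t/ is a voiceless stop between vowels /o/ and /u/, so it voices to [d]. /k/ is a voiceless stop between vowels /o/ and /u/, so it voices to [g]. → [epnaxoduwoguiho].
/dokaupiepraopitoj/: /k/ is a voiceless stop between vowels /o/ and /a/, so it voices to [g]. /p/ is a voiceless stop between vowels /u/ and /i/, so it voices to [b]. /p/ is a voiceless stop between vowels /o/ and /i/, so it voices to [b]. /t/ is a voiceless stop between vowels /i/ and /o/, so it voices to [d]. → [dogaubiepraobidoj].

rabegealejaguubi, epnaxoduwoguiho, dogaubiepraobidoj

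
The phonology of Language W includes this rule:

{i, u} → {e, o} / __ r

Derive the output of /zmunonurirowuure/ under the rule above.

zmunonorerowuore

/u/ is a high vowel immediately before /r/, so it lowers to [o].
/i/ is a high vowel immediately before /r/, so it lowers to [e].
/u/ is a high vowel immediately before /r/, so it lowers to [o].
The other instances of /u/ do not occur in the required environment and remain unchanged.
Surface form: [zmunonorerowuore].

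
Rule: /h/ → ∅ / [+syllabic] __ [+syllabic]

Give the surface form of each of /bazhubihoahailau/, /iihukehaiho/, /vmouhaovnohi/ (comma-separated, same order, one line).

/bazhubihoahailau/: /h/ occurs between vowels /i/ and /o/, so it deletes. /h/ occurs between vowels /a/ and /a/, so it deletes. → [bazhubioaailau].
/iihukehaiho/: /h/ occurs between vowels /i/ and /u/, so it deletes. /h/ occurs between vowels /e/ and /a/, so it deletes. /h/ occurs between vowels /i/ and /o/, so it deletes. → [iiukeaio].
/vmouhaovnohi/: /h/ occurs between vowels /u/ and /a/, so it deletes. /h/ occurs between vowels /o/ and /i/, so it deletes. → [vmouaovnoi].

bazhubioaailau, iiukeaio, vmouaovnoi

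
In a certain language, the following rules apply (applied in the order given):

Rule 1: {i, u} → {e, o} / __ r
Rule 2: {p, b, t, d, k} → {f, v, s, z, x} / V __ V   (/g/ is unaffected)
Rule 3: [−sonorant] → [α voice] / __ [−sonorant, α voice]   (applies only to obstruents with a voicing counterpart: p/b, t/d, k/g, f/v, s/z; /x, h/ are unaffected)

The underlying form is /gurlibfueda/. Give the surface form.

gorlipfueza

Rule 1 (pre-rhotic lowering): /u/ is a high vowel immediately before /r/, so it lowers to [o]. /gurlibfueda/ → gorlibfueda.
Rule 2 (intervocalic spirantization): /d/ is a stop between vowels /e/ and /a/, so it spirantizes to the fricative [z]. /gorlibfueda/ → gorlibfueza.
Rule 3 (regressive voicing assimilation): /b/ precedes the voiceless obstruent /f/, so it devoices to [p] by assimilation. /gorlibfueza/ → gorlipfueza.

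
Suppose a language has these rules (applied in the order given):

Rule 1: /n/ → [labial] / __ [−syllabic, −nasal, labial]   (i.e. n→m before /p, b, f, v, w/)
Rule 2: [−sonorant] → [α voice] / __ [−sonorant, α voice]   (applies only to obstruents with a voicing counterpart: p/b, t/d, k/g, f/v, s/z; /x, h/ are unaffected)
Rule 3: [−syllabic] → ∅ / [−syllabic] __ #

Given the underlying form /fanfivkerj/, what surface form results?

famfifker

Rule 1 (nasal place assimilation): /n/ precedes the labial consonant /f/, so it assimilates in place to [m]. /fanfivkerj/ → famfivkerj.
Rule 2 (regressive voicing assimilation): /v/ precedes the voiceless obstruent /k/, so it devoices to [f] by assimilation. /famfivkerj/ → famfifkerj.
Rule 3 (final cluster simplification): /j/ is the second consonant of a word-final cluster /rj/, so it deletes. /famfifkerj/ → famfifker.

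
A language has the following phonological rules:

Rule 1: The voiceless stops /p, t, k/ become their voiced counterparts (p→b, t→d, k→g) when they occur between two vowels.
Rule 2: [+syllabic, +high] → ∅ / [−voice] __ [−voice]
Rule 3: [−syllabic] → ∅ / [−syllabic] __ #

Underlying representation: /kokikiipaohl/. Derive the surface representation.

kogigiibaoh

Rule 1 (intervocalic voicing): /k/ is a voiceless stop between vowels /o/ and /i/, so it voices to [g]. /k/ is a voiceless stop between vowels /i/ and /i/, so it voices to [g]. /p/ is a voiceless stop between vowels /i/ and /a/, so it voices to [b]. /kokikiipaohl/ → kogigiibaohl.
Rule 2 (high vowel syncope): no segment meets the environment; /kogigiibaohl/ is unchanged.
Rule 3 (final cluster simplification): /l/ is the second consonant of a word-final cluster /hl/, so it deletes. /kogigiibaohl/ → kogigiibaoh.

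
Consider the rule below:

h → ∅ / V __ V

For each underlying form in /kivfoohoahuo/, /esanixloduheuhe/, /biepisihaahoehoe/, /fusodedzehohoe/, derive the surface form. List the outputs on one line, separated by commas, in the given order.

kivfoooauo, esanixlodueue, biepisiaaoeoe, fusodedzeooe

/kivfoohoahuo/: /h/ occurs between vowels /o/ and /o/, so it deletes. /h/ occurs between vowels /a/ and /u/, so it deletes. → [kivfoooauo].
/esanixloduheuhe/: /h/ occurs between vowels /u/ and /e/, so it deletes. /h/ occurs between vowels /u/ and /e/, so it deletes. → [esanixlodueue].
/biepisihaahoehoe/: /h/ occurs between vowels /i/ and /a/, so it deletes. /h/ occurs between vowels /a/ and /o/, so it deletes. /h/ occurs between vowels /e/ and /o/, so it deletes. → [biepisiaaoeoe].
/fusodedzehohoe/: /h/ occurs between vowels /e/ and /o/, so it deletes. /h/ occurs between vowels /o/ and /o/, so it deletes. → [fusodedzeooe].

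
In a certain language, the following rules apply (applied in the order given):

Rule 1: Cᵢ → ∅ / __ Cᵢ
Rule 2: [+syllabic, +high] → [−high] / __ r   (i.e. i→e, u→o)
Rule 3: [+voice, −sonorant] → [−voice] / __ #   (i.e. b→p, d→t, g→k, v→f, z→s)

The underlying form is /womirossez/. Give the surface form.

womeroses

Rule 1 (degemination): /ss/ is a geminate; the first /s/ deletes. /womirossez/ → womirosez.
Rule 2 (pre-rhotic lowering): /i/ is a high vowel immediately before /r/, so it lowers to [e]. /womirosez/ → womerosez.
Rule 3 (final devoicing): /z/ is a voiced obstruent in word-final position, so it devoices to [s]. /womerosez/ → womeroses.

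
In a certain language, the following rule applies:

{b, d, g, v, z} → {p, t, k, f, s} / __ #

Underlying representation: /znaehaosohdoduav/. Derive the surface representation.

Scanning /znaehaosohdoduav/: /z/ at position 1 is not in the conditioning environment; /d/ at position 11 is not in the conditioning environment; /d/ at position 13 is not in the conditioning environment; /v/ is a voiced obstruent in word-final position, so it devoices to [f].
Result: [znaehaosohdoduaf].

znaehaosohdoduaf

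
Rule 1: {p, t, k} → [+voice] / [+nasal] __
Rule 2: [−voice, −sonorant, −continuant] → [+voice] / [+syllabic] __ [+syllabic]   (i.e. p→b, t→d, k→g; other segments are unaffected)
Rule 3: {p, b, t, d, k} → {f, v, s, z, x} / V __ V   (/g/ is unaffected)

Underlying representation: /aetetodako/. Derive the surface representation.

aezezozago

Rule 1 (post-nasal voicing): no segment meets the environment; /aetetodako/ is unchanged.
Rule 2 (intervocalic voicing): /t/ is a voiceless stop between vowels /e/ and /e/, so it voices to [d]. /t/ is a voiceless stop between vowels /e/ and /o/, so it voices to [d]. /k/ is a voiceless stop between vowels /a/ and /o/, so it voices to [g]. /aetetodako/ → aededodago.
Rule 3 (intervocalic spirantization): /d/ is a stop between vowels /e/ and /e/, so it spirantizes to the fricative [z]. /d/ is a stop between vowels /e/ and /o/, so it spirantizes to the fricative [z]. /d/ is a stop between vowels /o/ and /a/, so it spirantizes to the fricative [z]. /aededodago/ → aezezozago.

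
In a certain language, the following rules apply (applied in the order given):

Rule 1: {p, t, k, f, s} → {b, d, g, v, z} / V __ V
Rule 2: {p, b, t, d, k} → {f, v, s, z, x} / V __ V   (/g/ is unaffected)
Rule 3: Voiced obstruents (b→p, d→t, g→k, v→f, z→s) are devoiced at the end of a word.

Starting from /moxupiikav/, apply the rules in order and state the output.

Rule 1 (intervocalic voicing): /p/ is a voiceless obstruent between vowels /u/ and /i/, so it voices to [b]. /k/ is a voiceless obstruent between vowels /i/ and /a/, so it voices to [g]. /moxupiikav/ → moxubiigav.
Rule 2 (intervocalic spirantization): /b/ is a stop between vowels /u/ and /i/, so it spirantizes to the fricative [v]. /moxubiigav/ → moxuviigav.
Rule 3 (final devoicing): /v/ is a voiced obstruent in word-final position, so it devoices to [f]. /moxuviigav/ → moxuviigaf.

moxuviigaf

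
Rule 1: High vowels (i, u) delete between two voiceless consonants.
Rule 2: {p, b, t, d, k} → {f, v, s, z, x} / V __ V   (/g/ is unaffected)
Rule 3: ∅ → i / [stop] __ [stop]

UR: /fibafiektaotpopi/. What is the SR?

Rule 1 (high vowel syncope): no segment meets the environment; /fibafiektaotpopi/ is unchanged.
Rule 2 (intervocalic spirantization): /b/ is a stop between vowels /i/ and /a/, so it spirantizes to the fricative [v]. /p/ is a stop between vowels /o/ and /i/, so it spirantizes to the fricative [f]. /fibafiektaotpopi/ → fivafiektaotpofi.
Rule 3 (stop-cluster i-epenthesis): /k/ and /t/ form a stop–stop cluster, so [i] is inserted between them. /t/ and /p/ form a stop–stop cluster, so [i] is inserted between them. /fivafiektaotpofi/ → fivafiekitaotipofi.

fivafiekitaotipofi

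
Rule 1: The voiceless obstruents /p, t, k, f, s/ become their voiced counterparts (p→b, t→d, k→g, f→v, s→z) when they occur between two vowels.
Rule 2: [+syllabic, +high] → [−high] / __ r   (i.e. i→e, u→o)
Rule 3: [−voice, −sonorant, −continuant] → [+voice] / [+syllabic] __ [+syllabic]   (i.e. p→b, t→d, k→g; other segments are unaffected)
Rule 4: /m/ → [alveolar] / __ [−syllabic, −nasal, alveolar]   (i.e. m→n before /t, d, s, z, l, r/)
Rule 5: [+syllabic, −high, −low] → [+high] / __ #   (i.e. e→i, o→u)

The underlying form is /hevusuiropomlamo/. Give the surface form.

hevuzuerobonlamu

Rule 1 (intervocalic voicing): /s/ is a voiceless obstruent between vowels /u/ and /u/, so it voices to [z]. /p/ is a voiceless obstruent between vowels /o/ and /o/, so it voices to [b]. /hevusuiropomlamo/ → hevuzuirobomlamo.
Rule 2 (pre-rhotic lowering): /i/ is a high vowel immediately before /r/, so it lowers to [e]. /hevuzuirobomlamo/ → hevuzuerobomlamo.
Rule 3 (intervocalic voicing): no segment meets the environment; /hevuzuerobomlamo/ is unchanged.
Rule 4 (nasal place assimilation): /m/ precedes the alveolar consonant /l/, so it assimilates in place to [n]. /hevuzuerobomlamo/ → hevuzuerobonlamo.
Rule 5 (final vowel raising): /o/ is a mid vowel in word-final position, so it raises to [u]. /hevuzuerobonlamo/ → hevuzuerobonlamu.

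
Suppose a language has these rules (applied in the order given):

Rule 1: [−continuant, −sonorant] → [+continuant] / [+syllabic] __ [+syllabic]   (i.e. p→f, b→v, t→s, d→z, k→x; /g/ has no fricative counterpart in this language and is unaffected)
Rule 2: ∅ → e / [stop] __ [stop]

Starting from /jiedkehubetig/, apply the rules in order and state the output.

Rule 1 (intervocalic spirantization): /b/ is a stop between vowels /u/ and /e/, so it spirantizes to the fricative [v]. /t/ is a stop between vowels /e/ and /i/, so it spirantizes to the fricative [s]. /jiedkehubetig/ → jiedkehuvesig.
Rule 2 (stop-cluster e-epenthesis): /d/ and /k/ form a stop–stop cluster, so [e] is inserted between them. /jiedkehuvesig/ → jiedekehuvesig.

jiedekehuvesig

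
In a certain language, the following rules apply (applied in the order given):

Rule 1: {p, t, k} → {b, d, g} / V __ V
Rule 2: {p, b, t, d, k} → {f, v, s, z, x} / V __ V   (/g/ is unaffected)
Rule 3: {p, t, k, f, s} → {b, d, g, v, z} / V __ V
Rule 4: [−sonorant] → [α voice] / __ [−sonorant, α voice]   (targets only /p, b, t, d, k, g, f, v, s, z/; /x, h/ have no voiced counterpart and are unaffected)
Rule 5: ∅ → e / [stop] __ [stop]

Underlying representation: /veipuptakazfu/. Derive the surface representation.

Rule 1 (intervocalic voicing): /p/ is a voiceless stop between vowels /i/ and /u/, so it voices to [b]. /k/ is a voiceless stop between vowels /a/ and /a/, so it voices to [g]. /veipuptakazfu/ → veibuptagazfu.
Rule 2 (intervocalic spirantization): /b/ is a stop between vowels /i/ and /u/, so it spirantizes to the fricative [v]. /veibuptagazfu/ → veivuptagazfu.
Rule 3 (intervocalic voicing): no segment meets the environment; /veivuptagazfu/ is unchanged.
Rule 4 (regressive voicing assimilation): /z/ precedes the voiceless obstruent /f/, so it devoices to [s] by assimilation. /veivuptagazfu/ → veivuptagasfu.
Rule 5 (stop-cluster e-epenthesis): /p/ and /t/ form a stop–stop cluster, so [e] is inserted between them. /veivuptagasfu/ → veivupetagasfu.

veivupetagasfu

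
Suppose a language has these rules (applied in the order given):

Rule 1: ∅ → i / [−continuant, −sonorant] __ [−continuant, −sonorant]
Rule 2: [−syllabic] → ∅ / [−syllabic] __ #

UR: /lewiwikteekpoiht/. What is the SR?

Rule 1 (stop-cluster i-epenthesis): /k/ and /t/ form a stop–stop cluster, so [i] is inserted between them. /k/ and /p/ form a stop–stop cluster, so [i] is inserted between them. /lewiwikteekpoiht/ → lewiwikiteekipoiht.
Rule 2 (final cluster simplification): /t/ is the second consonant of a word-final cluster /ht/, so it deletes. /lewiwikiteekipoiht/ → lewiwikiteekipoih.

lewiwikiteekipoih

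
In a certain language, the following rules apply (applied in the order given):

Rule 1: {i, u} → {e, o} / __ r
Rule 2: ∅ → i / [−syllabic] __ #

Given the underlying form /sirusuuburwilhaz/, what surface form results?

Rule 1 (pre-rhotic lowering): /i/ is a high vowel immediately before /r/, so it lowers to [e]. /u/ is a high vowel immediately before /r/, so it lowers to [o]. /sirusuuburwilhaz/ → serusuuborwilhaz.
Rule 2 (final i-epenthesis): the form ends in the consonant /z/, so [i] is inserted word-finally. /serusuuborwilhaz/ → serusuuborwilhazi.

serusuuborwilhazi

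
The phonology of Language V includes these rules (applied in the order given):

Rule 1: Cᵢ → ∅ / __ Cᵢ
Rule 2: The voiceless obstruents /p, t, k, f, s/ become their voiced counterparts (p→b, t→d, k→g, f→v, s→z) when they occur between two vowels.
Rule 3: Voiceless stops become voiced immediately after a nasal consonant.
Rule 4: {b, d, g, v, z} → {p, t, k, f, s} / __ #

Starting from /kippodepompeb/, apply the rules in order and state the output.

Rule 1 (degemination): /pp/ is a geminate; the first /p/ deletes. /kippodepompeb/ → kipodepompeb.
Rule 2 (intervocalic voicing): /p/ is a voiceless obstruent between vowels /i/ and /o/, so it voices to [b]. /p/ is a voiceless obstruent between vowels /e/ and /o/, so it voices to [b]. /kipodepompeb/ → kibodebompeb.
Rule 3 (post-nasal voicing): /p/ is a voiceless stop immediately after the nasal /m/, so it voices to [b]. /kibodebompeb/ → kibodebombeb.
Rule 4 (final devoicing): /b/ is a voiced obstruent in word-final position, so it devoices to [p]. /kibodebombeb/ → kibodebombep.

kibodebombep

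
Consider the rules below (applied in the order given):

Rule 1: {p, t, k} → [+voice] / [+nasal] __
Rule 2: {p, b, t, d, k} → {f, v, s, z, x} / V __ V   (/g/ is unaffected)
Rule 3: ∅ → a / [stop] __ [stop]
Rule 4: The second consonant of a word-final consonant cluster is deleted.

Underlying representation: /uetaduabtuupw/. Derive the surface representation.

Rule 1 (post-nasal voicing): no segment meets the environment; /uetaduabtuupw/ is unchanged.
Rule 2 (intervocalic spirantization): /t/ is a stop between vowels /e/ and /a/, so it spirantizes to the fricative [s]. /d/ is a stop between vowels /a/ and /u/, so it spirantizes to the fricative [z]. /uetaduabtuupw/ → uesazuabtuupw.
Rule 3 (stop-cluster a-epenthesis): /b/ and /t/ form a stop–stop cluster, so [a] is inserted between them. /uesazuabtuupw/ → uesazuabatuupw.
Rule 4 (final cluster simplification): /w/ is the second consonant of a word-final cluster /pw/, so it deletes. /uesazuabatuupw/ → uesazuabatuup.

uesazuabatuup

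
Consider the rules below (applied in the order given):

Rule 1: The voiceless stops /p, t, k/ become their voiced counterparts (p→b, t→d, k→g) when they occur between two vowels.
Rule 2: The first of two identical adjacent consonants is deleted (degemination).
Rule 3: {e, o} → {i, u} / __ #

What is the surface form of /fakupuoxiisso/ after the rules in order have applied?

Rule 1 (intervocalic voicing): /k/ is a voiceless stop between vowels /a/ and /u/, so it voices to [g]. /p/ is a voiceless stop between vowels /u/ and /u/, so it voices to [b]. /fakupuoxiisso/ → fagubuoxiisso.
Rule 2 (degemination): /ss/ is a geminate; the first /s/ deletes. /fagubuoxiisso/ → fagubuoxiiso.
Rule 3 (final vowel raising): /o/ is a mid vowel in word-final position, so it raises to [u]. /fagubuoxiiso/ → fagubuoxiisu.

fagubuoxiisu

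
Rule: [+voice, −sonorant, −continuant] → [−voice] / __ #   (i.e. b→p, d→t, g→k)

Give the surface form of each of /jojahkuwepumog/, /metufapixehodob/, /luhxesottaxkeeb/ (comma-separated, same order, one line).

/jojahkuwepumog/: /g/ is a voiced stop in word-final position, so it devoices to [k]. → [jojahkuwepumok].
/metufapixehodob/: /b/ is a voiced stop in word-final position, so it devoices to [p]. → [metufapixehodop].
/luhxesottaxkeeb/: /b/ is a voiced stop in word-final position, so it devoices to [p]. → [luhxesottaxkeep].

jojahkuwepumok, metufapixehodop, luhxesottaxkeep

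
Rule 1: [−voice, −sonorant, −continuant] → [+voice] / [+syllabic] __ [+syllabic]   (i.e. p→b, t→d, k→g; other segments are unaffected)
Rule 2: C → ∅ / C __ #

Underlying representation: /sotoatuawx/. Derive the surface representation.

Rule 1 (intervocalic voicing): /t/ is a voiceless stop between vowels /o/ and /o/, so it voices to [d]. /t/ is a voiceless stop between vowels /a/ and /u/, so it voices to [d]. /sotoatuawx/ → sodoaduawx.
Rule 2 (final cluster simplification): /x/ is the second consonant of a word-final cluster /wx/, so it deletes. /sodoaduawx/ → sodoaduaw.

sodoaduaw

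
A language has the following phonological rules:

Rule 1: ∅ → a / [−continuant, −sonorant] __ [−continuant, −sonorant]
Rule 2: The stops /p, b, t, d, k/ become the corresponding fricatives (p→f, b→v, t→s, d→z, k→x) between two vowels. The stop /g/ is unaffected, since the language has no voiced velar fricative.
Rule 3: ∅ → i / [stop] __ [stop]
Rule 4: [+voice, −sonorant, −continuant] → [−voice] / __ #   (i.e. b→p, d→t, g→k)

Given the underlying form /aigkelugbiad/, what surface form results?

Rule 1 (stop-cluster a-epenthesis): /g/ and /k/ form a stop–stop cluster, so [a] is inserted between them. /g/ and /b/ form a stop–stop cluster, so [a] is inserted between them. /aigkelugbiad/ → aigakelugabiad.
Rule 2 (intervocalic spirantization): /k/ is a stop between vowels /a/ and /e/, so it spirantizes to the fricative [x]. /b/ is a stop between vowels /a/ and /i/, so it spirantizes to the fricative [v]. /aigakelugabiad/ → aigaxelugaviad.
Rule 3 (stop-cluster i-epenthesis): no segment meets the environment; /aigaxelugaviad/ is unchanged.
Rule 4 (final devoicing): /d/ is a voiced stop in word-final position, so it devoices to [t]. /aigaxelugaviad/ → aigaxelugaviat.

aigaxelugaviat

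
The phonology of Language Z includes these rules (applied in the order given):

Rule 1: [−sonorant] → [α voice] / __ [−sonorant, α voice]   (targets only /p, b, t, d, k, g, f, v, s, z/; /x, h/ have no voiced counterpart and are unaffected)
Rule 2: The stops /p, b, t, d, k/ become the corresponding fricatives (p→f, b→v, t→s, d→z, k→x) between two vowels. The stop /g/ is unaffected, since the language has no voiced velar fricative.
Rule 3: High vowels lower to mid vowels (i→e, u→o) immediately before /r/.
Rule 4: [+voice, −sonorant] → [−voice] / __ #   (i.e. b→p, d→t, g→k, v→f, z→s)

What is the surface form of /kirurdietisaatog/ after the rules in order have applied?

Rule 1 (regressive voicing assimilation): no segment meets the environment; /kirurdietisaatog/ is unchanged.
Rule 2 (intervocalic spirantization): /t/ is a stop between vowels /e/ and /i/, so it spirantizes to the fricative [s]. /t/ is a stop between vowels /a/ and /o/, so it spirantizes to the fricative [s]. /kirurdietisaatog/ → kirurdiesisaasog.
Rule 3 (pre-rhotic lowering): /i/ is a high vowel immediately before /r/, so it lowers to [e]. /u/ is a high vowel immediately before /r/, so it lowers to [o]. /kirurdiesisaasog/ → kerordiesisaasog.
Rule 4 (final devoicing): /g/ is a voiced obstruent in word-final position, so it devoices to [k]. /kerordiesisaasog/ → kerordiesisaasok.

kerordiesisaasok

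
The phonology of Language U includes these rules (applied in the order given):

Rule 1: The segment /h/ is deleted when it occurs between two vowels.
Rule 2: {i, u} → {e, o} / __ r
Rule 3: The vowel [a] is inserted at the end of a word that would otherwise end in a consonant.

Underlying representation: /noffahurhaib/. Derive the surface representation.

noffaorhaiba

Rule 1 (intervocalic h-deletion): /h/ occurs between vowels /a/ and /u/, so it deletes. /noffahurhaib/ → noffaurhaib.
Rule 2 (pre-rhotic lowering): /u/ is a high vowel immediately before /r/, so it lowers to [o]. /noffaurhaib/ → noffaorhaib.
Rule 3 (final a-epenthesis): the form ends in the consonant /b/, so [a] is inserted word-finally. /noffaorhaib/ → noffaorhaiba.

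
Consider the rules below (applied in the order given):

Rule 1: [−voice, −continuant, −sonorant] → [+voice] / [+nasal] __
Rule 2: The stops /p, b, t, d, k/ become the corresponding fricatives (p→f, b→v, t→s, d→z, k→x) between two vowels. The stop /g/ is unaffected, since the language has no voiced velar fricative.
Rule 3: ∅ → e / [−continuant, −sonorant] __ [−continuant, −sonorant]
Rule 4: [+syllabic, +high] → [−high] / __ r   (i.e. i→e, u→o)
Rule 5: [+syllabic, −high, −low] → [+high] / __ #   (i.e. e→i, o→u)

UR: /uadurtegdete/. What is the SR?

uazortegedesi

Rule 1 (post-nasal voicing): no segment meets the environment; /uadurtegdete/ is unchanged.
Rule 2 (intervocalic spirantization): /d/ is a stop between vowels /a/ and /u/, so it spirantizes to the fricative [z]. /t/ is a stop between vowels /e/ and /e/, so it spirantizes to the fricative [s]. /uadurtegdete/ → uazurtegdese.
Rule 3 (stop-cluster e-epenthesis): /g/ and /d/ form a stop–stop cluster, so [e] is inserted between them. /uazurtegdese/ → uazurtegedese.
Rule 4 (pre-rhotic lowering): /u/ is a high vowel immediately before /r/, so it lowers to [o]. /uazurtegedese/ → uazortegedese.
Rule 5 (final vowel raising): /e/ is a mid vowel in word-final position, so it raises to [i]. /uazortegedese/ → uazortegedesi.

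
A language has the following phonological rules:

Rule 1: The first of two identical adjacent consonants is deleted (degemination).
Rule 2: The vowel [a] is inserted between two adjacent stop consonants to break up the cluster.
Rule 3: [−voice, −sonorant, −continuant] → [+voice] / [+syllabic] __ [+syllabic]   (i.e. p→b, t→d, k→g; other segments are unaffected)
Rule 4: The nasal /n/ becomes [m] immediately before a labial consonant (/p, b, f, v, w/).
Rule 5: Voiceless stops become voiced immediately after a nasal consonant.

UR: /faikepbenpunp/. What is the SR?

faigebabembumb

Rule 1 (degemination): no segment meets the environment; /faikepbenpunp/ is unchanged.
Rule 2 (stop-cluster a-epenthesis): /p/ and /b/ form a stop–stop cluster, so [a] is inserted between them. /faikepbenpunp/ → faikepabenpunp.
Rule 3 (intervocalic voicing): /k/ is a voiceless stop between vowels /i/ and /e/, so it voices to [g]. /p/ is a voiceless stop between vowels /e/ and /a/, so it voices to [b]. /faikepabenpunp/ → faigebabenpunp.
Rule 4 (nasal place assimilation): /n/ precedes the labial consonant /p/, so it assimilates in place to [m]. /n/ precedes the labial consonant /p/, so it assimilates in place to [m]. /faigebabenpunp/ → faigebabempump.
Rule 5 (post-nasal voicing): /p/ is a voiceless stop immediately after the nasal /m/, so it voices to [b]. /p/ is a voiceless stop immediately after the nasal /m/, so it voices to [b]. /faigebabempump/ → faigebabembumb.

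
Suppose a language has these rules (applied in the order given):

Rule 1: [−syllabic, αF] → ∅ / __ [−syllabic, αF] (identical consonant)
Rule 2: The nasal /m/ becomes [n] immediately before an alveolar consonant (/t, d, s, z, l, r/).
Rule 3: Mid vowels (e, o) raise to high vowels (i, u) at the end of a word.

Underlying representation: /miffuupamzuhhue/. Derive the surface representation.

mifuupanzuhui

Rule 1 (degemination): /ff/ is a geminate; the first /f/ deletes. /hh/ is a geminate; the first /h/ deletes. /miffuupamzuhhue/ → mifuupamzuhue.
Rule 2 (nasal place assimilation): /m/ precedes the alveolar consonant /z/, so it assimilates in place to [n]. /mifuupamzuhue/ → mifuupanzuhue.
Rule 3 (final vowel raising): /e/ is a mid vowel in word-final position, so it raises to [i]. /mifuupanzuhue/ → mifuupanzuhui.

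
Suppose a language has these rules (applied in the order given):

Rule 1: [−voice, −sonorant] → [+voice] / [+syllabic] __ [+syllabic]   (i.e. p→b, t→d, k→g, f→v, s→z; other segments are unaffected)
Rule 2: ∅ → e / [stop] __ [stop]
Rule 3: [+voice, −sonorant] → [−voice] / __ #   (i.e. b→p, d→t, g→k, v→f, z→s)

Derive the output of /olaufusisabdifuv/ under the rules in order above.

Rule 1 (intervocalic voicing): /f/ is a voiceless obstruent between vowels /u/ and /u/, so it voices to [v]. /s/ is a voiceless obstruent between vowels /u/ and /i/, so it voices to [z]. /s/ is a voiceless obstruent between vowels /i/ and /a/, so it voices to [z]. /f/ is a voiceless obstruent between vowels /i/ and /u/, so it voices to [v]. /olaufusisabdifuv/ → olauvuzizabdivuv.
Rule 2 (stop-cluster e-epenthesis): /b/ and /d/ form a stop–stop cluster, so [e] is inserted between them. /olauvuzizabdivuv/ → olauvuzizabedivuv.
Rule 3 (final devoicing): /v/ is a voiced obstruent in word-final position, so it devoices to [f]. /olauvuzizabedivuv/ → olauvuzizabedivuf.

olauvuzizabedivuf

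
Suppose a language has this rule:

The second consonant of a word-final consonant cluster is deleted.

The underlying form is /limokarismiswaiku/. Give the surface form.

limokarismiswaiku

No segment of /limokarismiswaiku/ meets the structural description of the rule, so the form surfaces unchanged.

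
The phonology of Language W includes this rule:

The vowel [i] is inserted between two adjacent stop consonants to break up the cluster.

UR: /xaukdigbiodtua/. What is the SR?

/k/ and /d/ form a stop–stop cluster, so [i] is inserted between them.
/g/ and /b/ form a stop–stop cluster, so [i] is inserted between them.
/d/ and /t/ form a stop–stop cluster, so [i] is inserted between them.
Surface form: [xaukidigibioditua].

xaukidigibioditua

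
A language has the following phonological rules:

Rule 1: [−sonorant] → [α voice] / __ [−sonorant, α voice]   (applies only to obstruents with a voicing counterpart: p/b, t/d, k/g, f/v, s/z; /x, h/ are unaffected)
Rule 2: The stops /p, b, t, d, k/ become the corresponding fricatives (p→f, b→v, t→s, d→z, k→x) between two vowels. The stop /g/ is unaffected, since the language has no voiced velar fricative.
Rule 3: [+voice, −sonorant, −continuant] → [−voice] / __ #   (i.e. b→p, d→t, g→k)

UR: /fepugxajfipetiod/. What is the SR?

fefukxajfifesiot

Rule 1 (regressive voicing assimilation): /g/ precedes the voiceless obstruent /x/, so it devoices to [k] by assimilation. /fepugxajfipetiod/ → fepukxajfipetiod.
Rule 2 (intervocalic spirantization): /p/ is a stop between vowels /e/ and /u/, so it spirantizes to the fricative [f]. /p/ is a stop between vowels /i/ and /e/, so it spirantizes to the fricative [f]. /t/ is a stop between vowels /e/ and /i/, so it spirantizes to the fricative [s]. /fepukxajfipetiod/ → fefukxajfifesiod.
Rule 3 (final devoicing): /d/ is a voiced stop in word-final position, so it devoices to [t]. /fefukxajfifesiod/ → fefukxajfifesiot.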